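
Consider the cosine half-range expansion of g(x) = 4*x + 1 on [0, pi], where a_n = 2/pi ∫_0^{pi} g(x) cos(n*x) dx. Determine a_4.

0

a_4 = 2/pi ∫_0^{pi} (4*x + 1) cos(4*x) dx.
Integrating by parts (boundary term plus one more integral), an antiderivative of (4*x + 1) cos(4*x) is x*sin(4*x) + sin(4*x)/4 + cos(4*x)/4; evaluating from 0 to pi: ∫_{0}^{pi} (4*x + 1) cos(4*x) dx = (1/4) - (1/4) = 0.
Hence a_4 = (2/pi)·(0) = 0.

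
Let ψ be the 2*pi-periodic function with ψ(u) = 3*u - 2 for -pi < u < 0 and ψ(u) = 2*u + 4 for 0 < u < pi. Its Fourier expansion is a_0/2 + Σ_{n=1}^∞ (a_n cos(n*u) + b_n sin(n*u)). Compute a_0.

2 - pi/2

a_0 = 1/pi ∫_{-pi}^{pi} ψ(u) du = 1/pi · (pi*(4 - pi)/2) = 2 - pi/2.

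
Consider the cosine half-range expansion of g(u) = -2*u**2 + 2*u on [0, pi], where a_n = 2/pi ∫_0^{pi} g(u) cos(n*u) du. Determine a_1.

a_1 = 2/pi ∫_0^{pi} (-2*u**2 + 2*u) cos(u) du.
Integrating by parts twice (tabular method), an antiderivative of (-2*u**2 + 2*u) cos(u) is -2*u**2*sin(u) + 2*u*sin(u) - 4*u*cos(u) + 4*sin(u) + 2*cos(u); evaluating from 0 to pi: ∫_{0}^{pi} (-2*u**2 + 2*u) cos(u) du = (-2 + 4*pi) - (2) = -4 + 4*pi.
Hence a_1 = (2/pi)·(-4 + 4*pi) = 8 - 8/pi.

8 - 8/pi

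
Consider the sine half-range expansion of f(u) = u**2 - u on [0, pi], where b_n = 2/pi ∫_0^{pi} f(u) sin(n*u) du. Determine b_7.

2*(-49*pi - 4 + 49*pi**2)/(343*pi)

b_7 = 2/pi ∫_0^{pi} (u**2 - u) sin(7*u) du.
Integrating by parts twice (tabular method), an antiderivative of (u**2 - u) sin(7*u) is -u**2*cos(7*u)/7 + 2*u*sin(7*u)/49 + u*cos(7*u)/7 - sin(7*u)/49 + 2*cos(7*u)/343; evaluating from 0 to pi: ∫_{0}^{pi} (u**2 - u) sin(7*u) du = (-pi/7 - 2/343 + pi**2/7) - (2/343) = -pi/7 - 4/343 + pi**2/7.
Hence b_7 = (2/pi)·(-pi/7 - 4/343 + pi**2/7) = 2*(-49*pi - 4 + 49*pi**2)/(343*pi).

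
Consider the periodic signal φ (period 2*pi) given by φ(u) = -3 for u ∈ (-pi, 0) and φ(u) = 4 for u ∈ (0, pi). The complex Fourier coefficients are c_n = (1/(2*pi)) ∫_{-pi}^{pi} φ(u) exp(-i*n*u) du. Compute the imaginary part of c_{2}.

0

Since φ is real-valued, Im(c_{2}) = -(1/(2*pi)) ∫_{-pi}^{pi} φ(u) sin(2*u) du = -b_{2}/2.
Split the integral at the breakpoints.
Directly, an antiderivative of (-3) sin(2*u) is 3*cos(2*u)/2; evaluating from -pi to 0: ∫_{-pi}^{0} (-3) sin(2*u) du = (3/2) - (3/2) = 0.
Directly, an antiderivative of (4) sin(2*u) is -2*cos(2*u); evaluating from 0 to pi: ∫_{0}^{pi} (4) sin(2*u) du = (-2) - (-2) = 0.
So ∫_{-pi}^{pi} φ(u) sin(2*u) du = 0.
Hence Im(c_{2}) = (-1/(2*pi))·(0) = 0.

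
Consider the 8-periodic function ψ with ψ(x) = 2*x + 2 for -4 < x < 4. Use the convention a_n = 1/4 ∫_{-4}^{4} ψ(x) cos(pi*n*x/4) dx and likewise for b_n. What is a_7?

a_7 = 1/4 ∫_{-4}^{4} ψ(x) cos(7*pi*x/4) dx.
Integrating by parts (boundary term plus one more integral), an antiderivative of (2*x + 2) cos(7*pi*x/4) is 8*x*sin(7*pi*x/4)/(7*pi) + 8*sin(7*pi*x/4)/(7*pi) + 32*cos(7*pi*x/4)/(49*pi**2); evaluating from -4 to 4: ∫_{-4}^{4} (2*x + 2) cos(7*pi*x/4) dx = (-32/(49*pi**2)) - (-32/(49*pi**2)) = 0.
Hence a_7 = (1/4)·(0) = 0.

0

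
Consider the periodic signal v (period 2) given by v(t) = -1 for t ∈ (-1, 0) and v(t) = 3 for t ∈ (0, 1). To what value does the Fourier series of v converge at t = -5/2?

t = -5/2 differs from t = -1/2 by -1 full period(s), and the series is 2-periodic.
v is continuous at t = -1/2 with value -1, so the series converges to -1 there.

-1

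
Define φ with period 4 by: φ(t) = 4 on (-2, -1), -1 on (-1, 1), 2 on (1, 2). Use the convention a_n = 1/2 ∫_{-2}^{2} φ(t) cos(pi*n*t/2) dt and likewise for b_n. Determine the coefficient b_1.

b_1 = 1/2 ∫_{-2}^{2} φ(t) sin(pi*t/2) dt.
Split the integral at the breakpoints.
Directly, an antiderivative of (4) sin(pi*t/2) is -8*cos(pi*t/2)/pi; evaluating from -2 to -1: ∫_{-2}^{-1} (4) sin(pi*t/2) dt = (0) - (8/pi) = -8/pi.
Directly, an antiderivative of (-1) sin(pi*t/2) is 2*cos(pi*t/2)/pi; evaluating from -1 to 1: ∫_{-1}^{1} (-1) sin(pi*t/2) dt = (0) - (0) = 0.
Directly, an antiderivative of (2) sin(pi*t/2) is -4*cos(pi*t/2)/pi; evaluating from 1 to 2: ∫_{1}^{2} (2) sin(pi*t/2) dt = (4/pi) - (0) = 4/pi.
Summing the pieces and multiplying by (1/2) gives b_1 = -2/pi.

-2/pi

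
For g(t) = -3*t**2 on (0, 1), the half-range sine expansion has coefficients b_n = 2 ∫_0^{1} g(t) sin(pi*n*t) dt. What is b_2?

3/pi

b_2 = 2 ∫_0^{1} (-3*t**2) sin(2*pi*t) dt.
Integrating by parts twice (tabular method), an antiderivative of (-3*t**2) sin(2*pi*t) is 3*t**2*cos(2*pi*t)/(2*pi) - 3*t*sin(2*pi*t)/(2*pi**2) - 3*cos(2*pi*t)/(4*pi**3); evaluating from 0 to 1: ∫_{0}^{1} (-3*t**2) sin(2*pi*t) dt = (3*(-1 + 2*pi**2)/(4*pi**3)) - (-3/(4*pi**3)) = 3/(2*pi).
Hence b_2 = 2·(3/(2*pi)) = 3/pi.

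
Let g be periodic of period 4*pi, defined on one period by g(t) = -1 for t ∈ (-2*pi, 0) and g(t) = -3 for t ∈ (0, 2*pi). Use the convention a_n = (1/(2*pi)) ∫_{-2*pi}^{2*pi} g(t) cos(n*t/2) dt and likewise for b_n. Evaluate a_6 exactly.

0

a_6 = (1/(2*pi)) ∫_{-2*pi}^{2*pi} g(t) cos(3*t) dt.
Split the integral at the breakpoints.
Directly, an antiderivative of (-1) cos(3*t) is -sin(3*t)/3; evaluating from -2*pi to 0: ∫_{-2*pi}^{0} (-1) cos(3*t) dt = (0) - (0) = 0.
Directly, an antiderivative of (-3) cos(3*t) is -sin(3*t); evaluating from 0 to 2*pi: ∫_{0}^{2*pi} (-3) cos(3*t) dt = (0) - (0) = 0.
Summing the pieces and multiplying by (1/(2*pi)) gives a_6 = 0.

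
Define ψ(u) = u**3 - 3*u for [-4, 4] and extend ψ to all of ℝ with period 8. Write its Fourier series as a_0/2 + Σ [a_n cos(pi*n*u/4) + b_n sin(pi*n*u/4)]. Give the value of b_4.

-26/pi + 12/pi**3

b_4 = 1/4 ∫_{-4}^{4} ψ(u) sin(pi*u) du.
ψ is odd and sin(pi*u) is odd, so the integrand is even and b_4 = 1/2 ∫_0^{4} ψ(u) sin(pi*u) du.
Integrating by parts three times (tabular method), an antiderivative of (u**3 - 3*u) sin(pi*u) is -u**3*cos(pi*u)/pi + 3*u**2*sin(pi*u)/pi**2 + 6*u*cos(pi*u)/pi**3 + 3*u*cos(pi*u)/pi - 3*sin(pi*u)/pi**2 - 6*sin(pi*u)/pi**4; evaluating from 0 to 4: ∫_{0}^{4} (u**3 - 3*u) sin(pi*u) du = (-52/pi + 24/pi**3) - (0) = -52/pi + 24/pi**3.
Hence b_4 = (1/2)·(-52/pi + 24/pi**3) = -26/pi + 12/pi**3.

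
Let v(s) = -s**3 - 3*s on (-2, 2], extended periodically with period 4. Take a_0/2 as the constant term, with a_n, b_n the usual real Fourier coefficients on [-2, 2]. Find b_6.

b_6 = 1/2 ∫_{-2}^{2} v(s) sin(3*pi*s) ds.
v is odd and sin(3*pi*s) is odd, so the integrand is even and b_6 = ∫_0^{2} v(s) sin(3*pi*s) ds.
Integrating by parts three times (tabular method), an antiderivative of (-s**3 - 3*s) sin(3*pi*s) is s**3*cos(3*pi*s)/(3*pi) - s**2*sin(3*pi*s)/(3*pi**2) - 2*s*cos(3*pi*s)/(9*pi**3) + s*cos(3*pi*s)/pi - sin(3*pi*s)/(3*pi**2) + 2*sin(3*pi*s)/(27*pi**4); evaluating from 0 to 2: ∫_{0}^{2} (-s**3 - 3*s) sin(3*pi*s) ds = (2*(-2 + 21*pi**2)/(9*pi**3)) - (0) = 2*(-2 + 21*pi**2)/(9*pi**3).
Hence b_6 = 2*(-2 + 21*pi**2)/(9*pi**3).

2*(-2 + 21*pi**2)/(9*pi**3)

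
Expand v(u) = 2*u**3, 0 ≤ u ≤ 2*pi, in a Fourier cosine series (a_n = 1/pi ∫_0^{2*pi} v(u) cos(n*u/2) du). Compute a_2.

24*pi

a_2 = 1/pi ∫_0^{2*pi} (2*u**3) cos(u) du.
Integrating by parts three times (tabular method), an antiderivative of (2*u**3) cos(u) is 2*u**3*sin(u) + 6*u**2*cos(u) - 12*u*sin(u) - 12*cos(u); evaluating from 0 to 2*pi: ∫_{0}^{2*pi} (2*u**3) cos(u) du = (-12 + 24*pi**2) - (-12) = 24*pi**2.
Hence a_2 = (1/pi)·(24*pi**2) = 24*pi.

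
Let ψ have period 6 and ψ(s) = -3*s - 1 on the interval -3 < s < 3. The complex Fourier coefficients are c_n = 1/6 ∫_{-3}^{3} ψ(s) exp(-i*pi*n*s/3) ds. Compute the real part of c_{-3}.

Since ψ is real-valued, Re(c_{-3}) = 1/6 ∫_{-3}^{3} ψ(s) cos(-pi*s) ds = a_{3}/2.
Integrating by parts (boundary term plus one more integral), an antiderivative of (-3*s - 1) cos(-pi*s) is -3*s*sin(pi*s)/pi - sin(pi*s)/pi - 3*cos(pi*s)/pi**2; evaluating from -3 to 3: ∫_{-3}^{3} (-3*s - 1) cos(-pi*s) ds = (3/pi**2) - (3/pi**2) = 0.
Hence Re(c_{-3}) = (1/6)·(0) = 0.

0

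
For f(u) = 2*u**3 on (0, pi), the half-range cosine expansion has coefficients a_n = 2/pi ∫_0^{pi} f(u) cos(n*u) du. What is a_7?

12*(4 - 49*pi**2)/(2401*pi)

a_7 = 2/pi ∫_0^{pi} (2*u**3) cos(7*u) du.
Integrating by parts three times (tabular method), an antiderivative of (2*u**3) cos(7*u) is 2*u**3*sin(7*u)/7 + 6*u**2*cos(7*u)/49 - 12*u*sin(7*u)/343 - 12*cos(7*u)/2401; evaluating from 0 to pi: ∫_{0}^{pi} (2*u**3) cos(7*u) du = (12/2401 - 6*pi**2/49) - (-12/2401) = 24/2401 - 6*pi**2/49.
Hence a_7 = (2/pi)·(24/2401 - 6*pi**2/49) = 12*(4 - 49*pi**2)/(2401*pi).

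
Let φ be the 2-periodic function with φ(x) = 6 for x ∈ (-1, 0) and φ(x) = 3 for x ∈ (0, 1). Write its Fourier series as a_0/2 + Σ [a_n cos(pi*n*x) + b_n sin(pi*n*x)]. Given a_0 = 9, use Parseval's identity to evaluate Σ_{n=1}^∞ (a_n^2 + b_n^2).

9/2

Parseval: a_0^2/2 + Σ_{n≥1} (a_n^2+b_n^2) = ∫_{-1}^{1} φ(x)^2 dx = 45.
Subtract a_0^2/2 = 81/2: Σ (a_n^2+b_n^2) = 9/2.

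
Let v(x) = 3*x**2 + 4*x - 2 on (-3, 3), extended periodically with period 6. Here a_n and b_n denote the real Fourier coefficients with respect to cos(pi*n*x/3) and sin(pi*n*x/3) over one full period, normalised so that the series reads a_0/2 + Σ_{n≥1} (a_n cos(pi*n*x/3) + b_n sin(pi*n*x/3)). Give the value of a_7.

a_7 = 1/3 ∫_{-3}^{3} v(x) cos(7*pi*x/3) dx.
Integrating by parts twice (tabular method), an antiderivative of (3*x**2 + 4*x - 2) cos(7*pi*x/3) is 9*x**2*sin(7*pi*x/3)/(7*pi) + 12*x*sin(7*pi*x/3)/(7*pi) + 54*x*cos(7*pi*x/3)/(49*pi**2) - 6*sin(7*pi*x/3)/(7*pi) - 162*sin(7*pi*x/3)/(343*pi**3) + 36*cos(7*pi*x/3)/(49*pi**2); evaluating from -3 to 3: ∫_{-3}^{3} (3*x**2 + 4*x - 2) cos(7*pi*x/3) dx = (-198/(49*pi**2)) - (18/(7*pi**2)) = -324/(49*pi**2).
Hence a_7 = (1/3)·(-324/(49*pi**2)) = -108/(49*pi**2).

-108/(49*pi**2)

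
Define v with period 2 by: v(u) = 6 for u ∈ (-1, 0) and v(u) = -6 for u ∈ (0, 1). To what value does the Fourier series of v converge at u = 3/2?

6

u = 3/2 differs from u = -1/2 by 1 full period(s), and the series is 2-periodic.
v is continuous at u = -1/2 with value 6, so the series converges to 6 there.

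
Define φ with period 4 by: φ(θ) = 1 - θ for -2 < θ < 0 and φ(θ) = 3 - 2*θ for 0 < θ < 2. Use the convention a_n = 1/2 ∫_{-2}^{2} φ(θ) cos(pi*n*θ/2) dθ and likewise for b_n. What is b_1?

b_1 = 1/2 ∫_{-2}^{2} φ(θ) sin(pi*θ/2) dθ.
Split the integral at the breakpoints.
Integrating by parts (boundary term plus one more integral), an antiderivative of (1 - θ) sin(pi*θ/2) is 2*θ*cos(pi*θ/2)/pi - 4*sin(pi*θ/2)/pi**2 - 2*cos(pi*θ/2)/pi; evaluating from -2 to 0: ∫_{-2}^{0} (1 - θ) sin(pi*θ/2) dθ = (-2/pi) - (6/pi) = -8/pi.
Integrating by parts (boundary term plus one more integral), an antiderivative of (3 - 2*θ) sin(pi*θ/2) is 4*θ*cos(pi*θ/2)/pi - 8*sin(pi*θ/2)/pi**2 - 6*cos(pi*θ/2)/pi; evaluating from 0 to 2: ∫_{0}^{2} (3 - 2*θ) sin(pi*θ/2) dθ = (-2/pi) - (-6/pi) = 4/pi.
Summing the pieces and multiplying by (1/2) gives b_1 = -2/pi.

-2/pi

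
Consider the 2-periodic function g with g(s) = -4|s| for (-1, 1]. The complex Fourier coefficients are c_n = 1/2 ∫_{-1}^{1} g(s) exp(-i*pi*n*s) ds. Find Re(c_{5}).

Since g is real-valued, Re(c_{5}) = 1/2 ∫_{-1}^{1} g(s) cos(5*pi*s) ds = a_{5}/2.
g is even and cos(5*pi*s) is even, so the integrand is even: ∫_{-1}^{1} g(s) cos(5*pi*s) ds = 2∫_0^{1} g(s) cos(5*pi*s) ds.
Integrating by parts (boundary term plus one more integral), an antiderivative of (-4*s) cos(5*pi*s) is -4*s*sin(5*pi*s)/(5*pi) - 4*cos(5*pi*s)/(25*pi**2); evaluating from 0 to 1: ∫_{0}^{1} (-4*s) cos(5*pi*s) ds = (4/(25*pi**2)) - (-4/(25*pi**2)) = 8/(25*pi**2).
So ∫_{-1}^{1} g(s) cos(5*pi*s) ds = 16/(25*pi**2).
Hence Re(c_{5}) = (1/2)·(16/(25*pi**2)) = 8/(25*pi**2).

8/(25*pi**2)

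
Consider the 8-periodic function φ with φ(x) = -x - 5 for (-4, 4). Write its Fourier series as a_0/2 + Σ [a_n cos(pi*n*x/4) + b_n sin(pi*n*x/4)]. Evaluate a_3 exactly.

a_3 = 1/4 ∫_{-4}^{4} φ(x) cos(3*pi*x/4) dx.
Integrating by parts (boundary term plus one more integral), an antiderivative of (-x - 5) cos(3*pi*x/4) is -4*x*sin(3*pi*x/4)/(3*pi) - 20*sin(3*pi*x/4)/(3*pi) - 16*cos(3*pi*x/4)/(9*pi**2); evaluating from -4 to 4: ∫_{-4}^{4} (-x - 5) cos(3*pi*x/4) dx = (16/(9*pi**2)) - (16/(9*pi**2)) = 0.
Hence a_3 = (1/4)·(0) = 0.

0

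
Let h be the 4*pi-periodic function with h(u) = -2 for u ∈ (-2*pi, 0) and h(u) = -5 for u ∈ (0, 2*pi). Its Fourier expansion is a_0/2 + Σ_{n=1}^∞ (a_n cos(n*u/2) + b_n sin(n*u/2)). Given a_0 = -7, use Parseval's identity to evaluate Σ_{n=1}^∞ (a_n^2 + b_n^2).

Parseval: a_0^2/2 + Σ_{n≥1} (a_n^2+b_n^2) = (1/(2*pi)) ∫_{-2*pi}^{2*pi} h(u)^2 du = 29.
Subtract a_0^2/2 = 49/2: Σ (a_n^2+b_n^2) = 9/2.

9/2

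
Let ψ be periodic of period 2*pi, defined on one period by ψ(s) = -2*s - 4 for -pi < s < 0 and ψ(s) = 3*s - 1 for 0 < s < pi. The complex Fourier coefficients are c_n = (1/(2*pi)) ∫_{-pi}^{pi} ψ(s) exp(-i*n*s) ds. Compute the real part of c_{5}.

Since ψ is real-valued, Re(c_{5}) = (1/(2*pi)) ∫_{-pi}^{pi} ψ(s) cos(5*s) ds = a_{5}/2.
Split the integral at the breakpoints.
Integrating by parts (boundary term plus one more integral), an antiderivative of (-2*s - 4) cos(5*s) is -2*s*sin(5*s)/5 - 4*sin(5*s)/5 - 2*cos(5*s)/25; evaluating from -pi to 0: ∫_{-pi}^{0} (-2*s - 4) cos(5*s) ds = (-2/25) - (2/25) = -4/25.
Integrating by parts (boundary term plus one more integral), an antiderivative of (3*s - 1) cos(5*s) is 3*s*sin(5*s)/5 - sin(5*s)/5 + 3*cos(5*s)/25; evaluating from 0 to pi: ∫_{0}^{pi} (3*s - 1) cos(5*s) ds = (-3/25) - (3/25) = -6/25.
So ∫_{-pi}^{pi} ψ(s) cos(5*s) ds = -2/5.
Hence Re(c_{5}) = (1/(2*pi))·(-2/5) = -1/(5*pi).

-1/(5*pi)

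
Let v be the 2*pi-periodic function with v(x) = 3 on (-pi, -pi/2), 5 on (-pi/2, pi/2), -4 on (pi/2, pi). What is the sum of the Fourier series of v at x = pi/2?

1/2

At x = pi/2 the one-sided limits are v(pi/2^-) = 5 and v(pi/2^+) = -4.
By Dirichlet's theorem the series converges to their average, [(5) + (-4)]/2 = 1/2.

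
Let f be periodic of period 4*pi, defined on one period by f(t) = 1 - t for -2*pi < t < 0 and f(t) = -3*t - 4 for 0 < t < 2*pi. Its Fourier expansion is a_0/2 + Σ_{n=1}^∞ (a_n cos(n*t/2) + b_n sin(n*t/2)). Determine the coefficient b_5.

b_5 = (1/(2*pi)) ∫_{-2*pi}^{2*pi} f(t) sin(5*t/2) dt.
Split the integral at the breakpoints.
Integrating by parts (boundary term plus one more integral), an antiderivative of (1 - t) sin(5*t/2) is 2*t*cos(5*t/2)/5 - 4*sin(5*t/2)/25 - 2*cos(5*t/2)/5; evaluating from -2*pi to 0: ∫_{-2*pi}^{0} (1 - t) sin(5*t/2) dt = (-2/5) - (2/5 + 4*pi/5) = -4*pi/5 - 4/5.
Integrating by parts (boundary term plus one more integral), an antiderivative of (-3*t - 4) sin(5*t/2) is 6*t*cos(5*t/2)/5 - 12*sin(5*t/2)/25 + 8*cos(5*t/2)/5; evaluating from 0 to 2*pi: ∫_{0}^{2*pi} (-3*t - 4) sin(5*t/2) dt = (-12*pi/5 - 8/5) - (8/5) = -12*pi/5 - 16/5.
Summing the pieces and multiplying by (1/(2*pi)) gives b_5 = -8/5 - 2/pi.

-8/5 - 2/pi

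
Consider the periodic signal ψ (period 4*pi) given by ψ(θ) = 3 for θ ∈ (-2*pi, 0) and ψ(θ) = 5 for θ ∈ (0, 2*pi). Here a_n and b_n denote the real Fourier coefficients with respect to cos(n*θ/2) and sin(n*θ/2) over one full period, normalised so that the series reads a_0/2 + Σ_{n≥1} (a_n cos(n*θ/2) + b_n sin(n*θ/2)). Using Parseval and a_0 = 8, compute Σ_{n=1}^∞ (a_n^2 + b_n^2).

Parseval: a_0^2/2 + Σ_{n≥1} (a_n^2+b_n^2) = (1/(2*pi)) ∫_{-2*pi}^{2*pi} ψ(θ)^2 dθ = 34.
Subtract a_0^2/2 = 32: Σ (a_n^2+b_n^2) = 2.

2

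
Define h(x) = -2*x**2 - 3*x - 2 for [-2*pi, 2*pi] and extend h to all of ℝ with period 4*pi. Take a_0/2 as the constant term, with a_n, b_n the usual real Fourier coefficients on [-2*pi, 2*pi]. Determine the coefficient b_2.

b_2 = (1/(2*pi)) ∫_{-2*pi}^{2*pi} h(x) sin(x) dx.
Integrating by parts twice (tabular method), an antiderivative of (-2*x**2 - 3*x - 2) sin(x) is 2*x**2*cos(x) - 4*x*sin(x) + 3*x*cos(x) - 3*sin(x) - 2*cos(x); evaluating from -2*pi to 2*pi: ∫_{-2*pi}^{2*pi} (-2*x**2 - 3*x - 2) sin(x) dx = (-2 + 6*pi + 8*pi**2) - (-6*pi - 2 + 8*pi**2) = 12*pi.
Hence b_2 = (1/(2*pi))·(12*pi) = 6.

6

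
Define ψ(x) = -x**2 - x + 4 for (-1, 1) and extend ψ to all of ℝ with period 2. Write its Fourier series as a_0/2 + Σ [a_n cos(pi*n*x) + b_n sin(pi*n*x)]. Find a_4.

-1/(4*pi**2)

a_4 = ∫_{-1}^{1} ψ(x) cos(4*pi*x) dx.
Integrating by parts twice (tabular method), an antiderivative of (-x**2 - x + 4) cos(4*pi*x) is -x**2*sin(4*pi*x)/(4*pi) - x*sin(4*pi*x)/(4*pi) - x*cos(4*pi*x)/(8*pi**2) + sin(4*pi*x)/(32*pi**3) + sin(4*pi*x)/pi - cos(4*pi*x)/(16*pi**2); evaluating from -1 to 1: ∫_{-1}^{1} (-x**2 - x + 4) cos(4*pi*x) dx = (-3/(16*pi**2)) - (1/(16*pi**2)) = -1/(4*pi**2).
Hence a_4 = -1/(4*pi**2).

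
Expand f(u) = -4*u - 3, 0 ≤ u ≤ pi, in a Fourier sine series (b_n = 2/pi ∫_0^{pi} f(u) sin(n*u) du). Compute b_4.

2

b_4 = 2/pi ∫_0^{pi} (-4*u - 3) sin(4*u) du.
Integrating by parts (boundary term plus one more integral), an antiderivative of (-4*u - 3) sin(4*u) is u*cos(4*u) - sin(4*u)/4 + 3*cos(4*u)/4; evaluating from 0 to pi: ∫_{0}^{pi} (-4*u - 3) sin(4*u) du = (3/4 + pi) - (3/4) = pi.
Hence b_4 = (2/pi)·(pi) = 2.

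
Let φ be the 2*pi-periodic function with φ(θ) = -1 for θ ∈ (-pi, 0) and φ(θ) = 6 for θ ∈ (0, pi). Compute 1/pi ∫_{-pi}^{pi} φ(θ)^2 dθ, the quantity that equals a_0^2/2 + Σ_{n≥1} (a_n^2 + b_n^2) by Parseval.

1/pi ∫_{-pi}^{pi} φ(θ)^2 dθ = 1/pi · (37*pi) = 37.

37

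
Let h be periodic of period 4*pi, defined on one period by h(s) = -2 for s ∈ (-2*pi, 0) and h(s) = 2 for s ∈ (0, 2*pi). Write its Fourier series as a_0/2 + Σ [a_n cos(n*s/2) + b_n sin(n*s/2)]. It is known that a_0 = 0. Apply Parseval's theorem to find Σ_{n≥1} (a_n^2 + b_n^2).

Parseval: a_0^2/2 + Σ_{n≥1} (a_n^2+b_n^2) = (1/(2*pi)) ∫_{-2*pi}^{2*pi} h(s)^2 ds = 8.
Subtract a_0^2/2 = 0: Σ (a_n^2+b_n^2) = 8.

8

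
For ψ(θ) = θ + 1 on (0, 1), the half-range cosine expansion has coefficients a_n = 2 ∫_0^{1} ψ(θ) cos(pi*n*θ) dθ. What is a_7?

a_7 = 2 ∫_0^{1} (θ + 1) cos(7*pi*θ) dθ.
Integrating by parts (boundary term plus one more integral), an antiderivative of (θ + 1) cos(7*pi*θ) is θ*sin(7*pi*θ)/(7*pi) + sin(7*pi*θ)/(7*pi) + cos(7*pi*θ)/(49*pi**2); evaluating from 0 to 1: ∫_{0}^{1} (θ + 1) cos(7*pi*θ) dθ = (-1/(49*pi**2)) - (1/(49*pi**2)) = -2/(49*pi**2).
Hence a_7 = 2·(-2/(49*pi**2)) = -4/(49*pi**2).

-4/(49*pi**2)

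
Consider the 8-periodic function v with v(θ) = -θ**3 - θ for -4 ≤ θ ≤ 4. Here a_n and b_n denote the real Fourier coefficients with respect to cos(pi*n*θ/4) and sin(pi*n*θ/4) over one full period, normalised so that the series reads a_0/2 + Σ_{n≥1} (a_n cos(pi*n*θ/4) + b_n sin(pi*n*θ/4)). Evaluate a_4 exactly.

a_4 = 1/4 ∫_{-4}^{4} v(θ) cos(pi*θ) dθ.
v is odd and cos(pi*θ) is even, so the integrand is odd over a symmetric interval and the integral vanishes.

0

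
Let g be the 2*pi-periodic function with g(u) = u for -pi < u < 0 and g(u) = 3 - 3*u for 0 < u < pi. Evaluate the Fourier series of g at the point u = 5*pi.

3/2 - 2*pi

u = 5*pi differs from u = pi by 2 full period(s), and the series is 2*pi-periodic.
At u = pi the one-sided limits are g(pi^-) = 3 - 3*pi and g(pi^+) = -pi.
By Dirichlet's theorem the series converges to their average, [(3 - 3*pi) + (-pi)]/2 = 3/2 - 2*pi.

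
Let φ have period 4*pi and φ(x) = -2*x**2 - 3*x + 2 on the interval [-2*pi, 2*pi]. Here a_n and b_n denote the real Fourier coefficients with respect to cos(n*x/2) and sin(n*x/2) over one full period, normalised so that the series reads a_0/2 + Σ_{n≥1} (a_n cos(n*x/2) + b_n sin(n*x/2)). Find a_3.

32/9

a_3 = (1/(2*pi)) ∫_{-2*pi}^{2*pi} φ(x) cos(3*x/2) dx.
Integrating by parts twice (tabular method), an antiderivative of (-2*x**2 - 3*x + 2) cos(3*x/2) is -4*x**2*sin(3*x/2)/3 - 2*x*sin(3*x/2) - 16*x*cos(3*x/2)/9 + 68*sin(3*x/2)/27 - 4*cos(3*x/2)/3; evaluating from -2*pi to 2*pi: ∫_{-2*pi}^{2*pi} (-2*x**2 - 3*x + 2) cos(3*x/2) dx = (4/3 + 32*pi/9) - (4/3 - 32*pi/9) = 64*pi/9.
Hence a_3 = (1/(2*pi))·(64*pi/9) = 32/9.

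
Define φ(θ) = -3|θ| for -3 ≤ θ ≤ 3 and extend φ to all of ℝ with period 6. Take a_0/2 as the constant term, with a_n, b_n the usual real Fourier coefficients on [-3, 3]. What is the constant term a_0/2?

-9/2

a_0 = 1/3 ∫_{-3}^{3} φ(θ) dθ = 1/3 · (-27) = -9.
So the constant term a_0/2 = -9/2.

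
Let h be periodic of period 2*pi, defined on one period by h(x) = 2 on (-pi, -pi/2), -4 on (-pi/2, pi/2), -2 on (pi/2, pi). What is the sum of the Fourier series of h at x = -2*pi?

-4

x = -2*pi differs from x = 0 by -1 full period(s), and the series is 2*pi-periodic.
h is continuous at x = 0 with value -4, so the series converges to -4 there.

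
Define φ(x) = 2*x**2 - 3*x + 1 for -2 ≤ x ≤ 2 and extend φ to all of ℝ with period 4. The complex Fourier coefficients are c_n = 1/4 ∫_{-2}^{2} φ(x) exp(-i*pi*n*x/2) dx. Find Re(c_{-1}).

-16/pi**2

Since φ is real-valued, Re(c_{-1}) = 1/4 ∫_{-2}^{2} φ(x) cos(-pi*x/2) dx = a_{1}/2.
Integrating by parts twice (tabular method), an antiderivative of (2*x**2 - 3*x + 1) cos(-pi*x/2) is 4*x**2*sin(pi*x/2)/pi - 6*x*sin(pi*x/2)/pi + 16*x*cos(pi*x/2)/pi**2 - 32*sin(pi*x/2)/pi**3 + 2*sin(pi*x/2)/pi - 12*cos(pi*x/2)/pi**2; evaluating from -2 to 2: ∫_{-2}^{2} (2*x**2 - 3*x + 1) cos(-pi*x/2) dx = (-20/pi**2) - (44/pi**2) = -64/pi**2.
Hence Re(c_{-1}) = (1/4)·(-64/pi**2) = -16/pi**2.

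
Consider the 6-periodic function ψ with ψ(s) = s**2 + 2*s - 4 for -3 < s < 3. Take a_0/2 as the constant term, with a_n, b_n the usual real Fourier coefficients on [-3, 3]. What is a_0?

-2

a_0 = 1/3 ∫_{-3}^{3} ψ(s) ds = 1/3 · (-6) = -2.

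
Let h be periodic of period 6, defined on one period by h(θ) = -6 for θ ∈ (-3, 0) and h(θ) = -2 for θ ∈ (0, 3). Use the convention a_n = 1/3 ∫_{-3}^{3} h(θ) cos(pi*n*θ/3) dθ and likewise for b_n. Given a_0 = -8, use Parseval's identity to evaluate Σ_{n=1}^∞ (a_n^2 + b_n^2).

Parseval: a_0^2/2 + Σ_{n≥1} (a_n^2+b_n^2) = 1/3 ∫_{-3}^{3} h(θ)^2 dθ = 40.
Subtract a_0^2/2 = 32: Σ (a_n^2+b_n^2) = 8.

8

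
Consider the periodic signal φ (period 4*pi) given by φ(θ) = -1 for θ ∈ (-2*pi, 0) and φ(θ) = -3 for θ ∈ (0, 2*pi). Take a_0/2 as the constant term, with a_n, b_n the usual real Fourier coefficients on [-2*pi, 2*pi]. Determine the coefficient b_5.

b_5 = (1/(2*pi)) ∫_{-2*pi}^{2*pi} φ(θ) sin(5*θ/2) dθ.
Split the integral at the breakpoints.
Directly, an antiderivative of (-1) sin(5*θ/2) is 2*cos(5*θ/2)/5; evaluating from -2*pi to 0: ∫_{-2*pi}^{0} (-1) sin(5*θ/2) dθ = (2/5) - (-2/5) = 4/5.
Directly, an antiderivative of (-3) sin(5*θ/2) is 6*cos(5*θ/2)/5; evaluating from 0 to 2*pi: ∫_{0}^{2*pi} (-3) sin(5*θ/2) dθ = (-6/5) - (6/5) = -12/5.
Summing the pieces and multiplying by (1/(2*pi)) gives b_5 = -4/(5*pi).

-4/(5*pi)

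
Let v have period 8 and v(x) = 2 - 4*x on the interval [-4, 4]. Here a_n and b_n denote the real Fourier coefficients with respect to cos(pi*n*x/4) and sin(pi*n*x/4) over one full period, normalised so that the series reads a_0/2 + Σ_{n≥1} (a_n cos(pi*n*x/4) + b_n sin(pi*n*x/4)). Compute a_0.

a_0 = 1/4 ∫_{-4}^{4} v(x) dx = 1/4 · (16) = 4.

4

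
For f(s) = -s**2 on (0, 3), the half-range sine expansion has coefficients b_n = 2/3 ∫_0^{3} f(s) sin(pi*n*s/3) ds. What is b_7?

18*(4 - 49*pi**2)/(343*pi**3)

b_7 = 2/3 ∫_0^{3} (-s**2) sin(7*pi*s/3) ds.
Integrating by parts twice (tabular method), an antiderivative of (-s**2) sin(7*pi*s/3) is 3*s**2*cos(7*pi*s/3)/(7*pi) - 18*s*sin(7*pi*s/3)/(49*pi**2) - 54*cos(7*pi*s/3)/(343*pi**3); evaluating from 0 to 3: ∫_{0}^{3} (-s**2) sin(7*pi*s/3) ds = (27*(2 - 49*pi**2)/(343*pi**3)) - (-54/(343*pi**3)) = 27*(4 - 49*pi**2)/(343*pi**3).
Hence b_7 = (2/3)·(27*(4 - 49*pi**2)/(343*pi**3)) = 18*(4 - 49*pi**2)/(343*pi**3).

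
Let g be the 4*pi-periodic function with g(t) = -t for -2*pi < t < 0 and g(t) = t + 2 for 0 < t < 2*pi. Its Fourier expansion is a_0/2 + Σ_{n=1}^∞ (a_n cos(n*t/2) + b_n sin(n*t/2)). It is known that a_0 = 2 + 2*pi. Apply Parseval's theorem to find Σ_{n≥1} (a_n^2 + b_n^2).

Parseval: a_0^2/2 + Σ_{n≥1} (a_n^2+b_n^2) = (1/(2*pi)) ∫_{-2*pi}^{2*pi} g(t)^2 dt = 4 + 4*pi + 8*pi**2/3.
Subtract a_0^2/2 = 2*(1 + pi)**2: Σ (a_n^2+b_n^2) = 2 + 2*pi**2/3.

2 + 2*pi**2/3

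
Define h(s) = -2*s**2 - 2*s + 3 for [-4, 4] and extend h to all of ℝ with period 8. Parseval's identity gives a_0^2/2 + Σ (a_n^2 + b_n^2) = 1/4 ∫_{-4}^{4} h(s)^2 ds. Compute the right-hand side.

5134/15

1/4 ∫_{-4}^{4} h(s)^2 ds = 1/4 · (20536/15) = 5134/15.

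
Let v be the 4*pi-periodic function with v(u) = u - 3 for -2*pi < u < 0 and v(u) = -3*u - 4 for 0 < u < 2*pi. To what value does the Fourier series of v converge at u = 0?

-7/2

At u = 0 the one-sided limits are v(0^-) = -3 and v(0^+) = -4.
By Dirichlet's theorem the series converges to their average, [(-3) + (-4)]/2 = -7/2.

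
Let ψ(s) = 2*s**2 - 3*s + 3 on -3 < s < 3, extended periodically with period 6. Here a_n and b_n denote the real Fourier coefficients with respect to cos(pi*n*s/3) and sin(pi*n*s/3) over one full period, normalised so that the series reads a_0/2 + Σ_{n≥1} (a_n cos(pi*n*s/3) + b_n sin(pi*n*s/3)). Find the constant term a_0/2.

a_0 = 1/3 ∫_{-3}^{3} ψ(s) ds = 1/3 · (54) = 18.
So the constant term a_0/2 = 9.

9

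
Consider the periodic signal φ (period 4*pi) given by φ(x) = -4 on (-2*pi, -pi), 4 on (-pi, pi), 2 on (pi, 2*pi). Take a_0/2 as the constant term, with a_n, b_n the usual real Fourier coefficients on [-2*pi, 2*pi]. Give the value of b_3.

b_3 = (1/(2*pi)) ∫_{-2*pi}^{2*pi} φ(x) sin(3*x/2) dx.
Split the integral at the breakpoints.
Directly, an antiderivative of (-4) sin(3*x/2) is 8*cos(3*x/2)/3; evaluating from -2*pi to -pi: ∫_{-2*pi}^{-pi} (-4) sin(3*x/2) dx = (0) - (-8/3) = 8/3.
Directly, an antiderivative of (4) sin(3*x/2) is -8*cos(3*x/2)/3; evaluating from -pi to pi: ∫_{-pi}^{pi} (4) sin(3*x/2) dx = (0) - (0) = 0.
Directly, an antiderivative of (2) sin(3*x/2) is -4*cos(3*x/2)/3; evaluating from pi to 2*pi: ∫_{pi}^{2*pi} (2) sin(3*x/2) dx = (4/3) - (0) = 4/3.
Summing the pieces and multiplying by (1/(2*pi)) gives b_3 = 2/pi.

2/pi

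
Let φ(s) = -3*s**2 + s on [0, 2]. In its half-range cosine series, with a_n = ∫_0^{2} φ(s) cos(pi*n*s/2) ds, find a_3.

40/(9*pi**2)

a_3 = ∫_0^{2} (-3*s**2 + s) cos(3*pi*s/2) ds.
Integrating by parts twice (tabular method), an antiderivative of (-3*s**2 + s) cos(3*pi*s/2) is -2*s**2*sin(3*pi*s/2)/pi + 2*s*sin(3*pi*s/2)/(3*pi) - 8*s*cos(3*pi*s/2)/(3*pi**2) + 16*sin(3*pi*s/2)/(9*pi**3) + 4*cos(3*pi*s/2)/(9*pi**2); evaluating from 0 to 2: ∫_{0}^{2} (-3*s**2 + s) cos(3*pi*s/2) ds = (44/(9*pi**2)) - (4/(9*pi**2)) = 40/(9*pi**2).
Hence a_3 = 40/(9*pi**2).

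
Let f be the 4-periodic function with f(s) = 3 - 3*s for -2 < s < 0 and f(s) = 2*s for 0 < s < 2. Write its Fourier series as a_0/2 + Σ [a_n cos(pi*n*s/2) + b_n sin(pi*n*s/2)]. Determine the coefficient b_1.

-8/pi

b_1 = 1/2 ∫_{-2}^{2} f(s) sin(pi*s/2) ds.
Split the integral at the breakpoints.
Integrating by parts (boundary term plus one more integral), an antiderivative of (3 - 3*s) sin(pi*s/2) is 6*s*cos(pi*s/2)/pi - 12*sin(pi*s/2)/pi**2 - 6*cos(pi*s/2)/pi; evaluating from -2 to 0: ∫_{-2}^{0} (3 - 3*s) sin(pi*s/2) ds = (-6/pi) - (18/pi) = -24/pi.
Integrating by parts (boundary term plus one more integral), an antiderivative of (2*s) sin(pi*s/2) is -4*s*cos(pi*s/2)/pi + 8*sin(pi*s/2)/pi**2; evaluating from 0 to 2: ∫_{0}^{2} (2*s) sin(pi*s/2) ds = (8/pi) - (0) = 8/pi.
Summing the pieces and multiplying by (1/2) gives b_1 = -8/pi.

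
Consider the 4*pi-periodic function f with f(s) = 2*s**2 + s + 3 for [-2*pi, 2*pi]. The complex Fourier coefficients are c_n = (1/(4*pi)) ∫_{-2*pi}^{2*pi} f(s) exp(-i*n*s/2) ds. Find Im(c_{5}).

Since f is real-valued, Im(c_{5}) = -(1/(4*pi)) ∫_{-2*pi}^{2*pi} f(s) sin(5*s/2) ds = -b_{5}/2.
Integrating by parts twice (tabular method), an antiderivative of (2*s**2 + s + 3) sin(5*s/2) is -4*s**2*cos(5*s/2)/5 + 16*s*sin(5*s/2)/25 - 2*s*cos(5*s/2)/5 + 4*sin(5*s/2)/25 - 118*cos(5*s/2)/125; evaluating from -2*pi to 2*pi: ∫_{-2*pi}^{2*pi} (2*s**2 + s + 3) sin(5*s/2) ds = (118/125 + 4*pi/5 + 16*pi**2/5) - (-4*pi/5 + 118/125 + 16*pi**2/5) = 8*pi/5.
Hence Im(c_{5}) = (-1/(4*pi))·(8*pi/5) = -2/5.

-2/5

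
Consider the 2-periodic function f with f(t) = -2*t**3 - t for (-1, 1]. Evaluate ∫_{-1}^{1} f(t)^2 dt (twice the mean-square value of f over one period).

∫_{-1}^{1} f(t)^2 dt = 358/105.

358/105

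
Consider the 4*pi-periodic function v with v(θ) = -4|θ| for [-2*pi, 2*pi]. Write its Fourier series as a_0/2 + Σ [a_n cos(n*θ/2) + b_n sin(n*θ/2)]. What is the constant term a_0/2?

-4*pi

a_0 = (1/(2*pi)) ∫_{-2*pi}^{2*pi} v(θ) dθ = (1/(2*pi)) · (-16*pi**2) = -8*pi.
So the constant term a_0/2 = -4*pi.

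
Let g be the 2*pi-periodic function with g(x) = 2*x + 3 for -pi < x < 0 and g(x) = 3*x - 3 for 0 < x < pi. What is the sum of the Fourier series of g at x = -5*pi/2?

3 - pi

x = -5*pi/2 differs from x = -pi/2 by -1 full period(s), and the series is 2*pi-periodic.
g is continuous at x = -pi/2 with value 3 - pi, so the series converges to 3 - pi there.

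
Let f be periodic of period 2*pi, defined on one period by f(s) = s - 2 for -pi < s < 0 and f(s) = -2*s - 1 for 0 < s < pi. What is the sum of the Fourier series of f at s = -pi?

-3*pi/2 - 3/2

s = -pi differs from s = pi by -1 full period(s), and the series is 2*pi-periodic.
At s = pi the one-sided limits are f(pi^-) = -2*pi - 1 and f(pi^+) = -pi - 2.
By Dirichlet's theorem the series converges to their average, [(-2*pi - 1) + (-pi - 2)]/2 = -3*pi/2 - 3/2.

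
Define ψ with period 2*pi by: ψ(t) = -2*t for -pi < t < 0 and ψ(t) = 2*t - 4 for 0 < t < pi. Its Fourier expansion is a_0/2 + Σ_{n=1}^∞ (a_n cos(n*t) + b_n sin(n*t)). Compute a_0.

a_0 = 1/pi ∫_{-pi}^{pi} ψ(t) dt = 1/pi · (2*pi*(-2 + pi)) = -4 + 2*pi.

-4 + 2*pi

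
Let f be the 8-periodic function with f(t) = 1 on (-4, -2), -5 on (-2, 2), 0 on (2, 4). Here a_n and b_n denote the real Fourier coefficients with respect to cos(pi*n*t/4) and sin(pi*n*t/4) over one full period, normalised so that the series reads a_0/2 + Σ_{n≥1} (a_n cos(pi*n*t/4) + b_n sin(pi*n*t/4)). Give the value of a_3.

11/(3*pi)

a_3 = 1/4 ∫_{-4}^{4} f(t) cos(3*pi*t/4) dt.
Split the integral at the breakpoints.
Directly, an antiderivative of (1) cos(3*pi*t/4) is 4*sin(3*pi*t/4)/(3*pi); evaluating from -4 to -2: ∫_{-4}^{-2} (1) cos(3*pi*t/4) dt = (4/(3*pi)) - (0) = 4/(3*pi).
Directly, an antiderivative of (-5) cos(3*pi*t/4) is -20*sin(3*pi*t/4)/(3*pi); evaluating from -2 to 2: ∫_{-2}^{2} (-5) cos(3*pi*t/4) dt = (20/(3*pi)) - (-20/(3*pi)) = 40/(3*pi).
∫_{2}^{4} (0) cos(3*pi*t/4) dt = 0.
Summing the pieces and multiplying by (1/4) gives a_3 = 11/(3*pi).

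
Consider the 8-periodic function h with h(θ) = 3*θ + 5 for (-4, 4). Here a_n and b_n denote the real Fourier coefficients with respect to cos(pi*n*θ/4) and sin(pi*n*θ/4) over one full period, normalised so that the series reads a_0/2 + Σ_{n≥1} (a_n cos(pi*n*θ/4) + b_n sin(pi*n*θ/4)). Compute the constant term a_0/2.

a_0 = 1/4 ∫_{-4}^{4} h(θ) dθ = 1/4 · (40) = 10.
So the constant term a_0/2 = 5.

5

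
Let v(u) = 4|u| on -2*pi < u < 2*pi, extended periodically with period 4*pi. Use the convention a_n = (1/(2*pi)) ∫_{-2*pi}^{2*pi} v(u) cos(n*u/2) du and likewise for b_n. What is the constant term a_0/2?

a_0 = (1/(2*pi)) ∫_{-2*pi}^{2*pi} v(u) du = (1/(2*pi)) · (16*pi**2) = 8*pi.
So the constant term a_0/2 = 4*pi.

4*pi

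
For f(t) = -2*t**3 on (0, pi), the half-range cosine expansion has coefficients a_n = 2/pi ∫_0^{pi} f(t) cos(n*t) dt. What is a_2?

-3*pi

a_2 = 2/pi ∫_0^{pi} (-2*t**3) cos(2*t) dt.
Integrating by parts three times (tabular method), an antiderivative of (-2*t**3) cos(2*t) is -t**3*sin(2*t) - 3*t**2*cos(2*t)/2 + 3*t*sin(2*t)/2 + 3*cos(2*t)/4; evaluating from 0 to pi: ∫_{0}^{pi} (-2*t**3) cos(2*t) dt = (3/4 - 3*pi**2/2) - (3/4) = -3*pi**2/2.
Hence a_2 = (2/pi)·(-3*pi**2/2) = -3*pi.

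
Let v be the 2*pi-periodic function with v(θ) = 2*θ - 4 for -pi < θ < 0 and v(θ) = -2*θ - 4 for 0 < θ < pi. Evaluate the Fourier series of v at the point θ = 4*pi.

-4

θ = 4*pi differs from θ = 0 by 2 full period(s), and the series is 2*pi-periodic.
v is continuous at θ = 0 with value -4, so the series converges to -4 there.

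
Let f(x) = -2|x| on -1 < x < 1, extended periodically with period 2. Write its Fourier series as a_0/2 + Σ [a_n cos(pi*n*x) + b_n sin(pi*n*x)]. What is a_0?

a_0 = ∫_{-1}^{1} f(x) dx = -2.

-2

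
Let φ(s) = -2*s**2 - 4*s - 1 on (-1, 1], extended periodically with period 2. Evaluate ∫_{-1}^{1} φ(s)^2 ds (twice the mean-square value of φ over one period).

254/15

∫_{-1}^{1} φ(s)^2 ds = 254/15.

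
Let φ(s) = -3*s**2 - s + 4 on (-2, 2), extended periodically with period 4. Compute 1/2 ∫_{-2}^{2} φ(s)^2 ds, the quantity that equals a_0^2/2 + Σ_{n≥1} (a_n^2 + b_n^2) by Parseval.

1/2 ∫_{-2}^{2} φ(s)^2 ds = 1/2 · (848/15) = 424/15.

424/15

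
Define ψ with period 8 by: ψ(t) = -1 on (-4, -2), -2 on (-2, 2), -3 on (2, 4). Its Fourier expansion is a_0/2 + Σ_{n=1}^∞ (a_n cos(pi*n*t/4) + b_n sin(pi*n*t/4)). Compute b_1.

-2/pi

b_1 = 1/4 ∫_{-4}^{4} ψ(t) sin(pi*t/4) dt.
Split the integral at the breakpoints.
Directly, an antiderivative of (-1) sin(pi*t/4) is 4*cos(pi*t/4)/pi; evaluating from -4 to -2: ∫_{-4}^{-2} (-1) sin(pi*t/4) dt = (0) - (-4/pi) = 4/pi.
Directly, an antiderivative of (-2) sin(pi*t/4) is 8*cos(pi*t/4)/pi; evaluating from -2 to 2: ∫_{-2}^{2} (-2) sin(pi*t/4) dt = (0) - (0) = 0.
Directly, an antiderivative of (-3) sin(pi*t/4) is 12*cos(pi*t/4)/pi; evaluating from 2 to 4: ∫_{2}^{4} (-3) sin(pi*t/4) dt = (-12/pi) - (0) = -12/pi.
Summing the pieces and multiplying by (1/4) gives b_1 = -2/pi.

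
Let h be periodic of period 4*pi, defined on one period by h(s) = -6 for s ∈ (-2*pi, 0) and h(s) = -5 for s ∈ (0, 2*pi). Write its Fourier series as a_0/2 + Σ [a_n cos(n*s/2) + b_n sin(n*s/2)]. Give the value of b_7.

2/(7*pi)

b_7 = (1/(2*pi)) ∫_{-2*pi}^{2*pi} h(s) sin(7*s/2) ds.
Split the integral at the breakpoints.
Directly, an antiderivative of (-6) sin(7*s/2) is 12*cos(7*s/2)/7; evaluating from -2*pi to 0: ∫_{-2*pi}^{0} (-6) sin(7*s/2) ds = (12/7) - (-12/7) = 24/7.
Directly, an antiderivative of (-5) sin(7*s/2) is 10*cos(7*s/2)/7; evaluating from 0 to 2*pi: ∫_{0}^{2*pi} (-5) sin(7*s/2) ds = (-10/7) - (10/7) = -20/7.
Summing the pieces and multiplying by (1/(2*pi)) gives b_7 = 2/(7*pi).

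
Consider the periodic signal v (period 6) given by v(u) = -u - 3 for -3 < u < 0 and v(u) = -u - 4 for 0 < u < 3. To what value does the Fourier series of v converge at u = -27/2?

-3/2

u = -27/2 differs from u = -3/2 by -2 full period(s), and the series is 6-periodic.
v is continuous at u = -3/2 with value -3/2, so the series converges to -3/2 there.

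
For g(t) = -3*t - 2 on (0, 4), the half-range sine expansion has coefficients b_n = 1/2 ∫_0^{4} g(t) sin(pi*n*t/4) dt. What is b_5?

b_5 = 1/2 ∫_0^{4} (-3*t - 2) sin(5*pi*t/4) dt.
Integrating by parts (boundary term plus one more integral), an antiderivative of (-3*t - 2) sin(5*pi*t/4) is 12*t*cos(5*pi*t/4)/(5*pi) - 48*sin(5*pi*t/4)/(25*pi**2) + 8*cos(5*pi*t/4)/(5*pi); evaluating from 0 to 4: ∫_{0}^{4} (-3*t - 2) sin(5*pi*t/4) dt = (-56/(5*pi)) - (8/(5*pi)) = -64/(5*pi).
Hence b_5 = (1/2)·(-64/(5*pi)) = -32/(5*pi).

-32/(5*pi)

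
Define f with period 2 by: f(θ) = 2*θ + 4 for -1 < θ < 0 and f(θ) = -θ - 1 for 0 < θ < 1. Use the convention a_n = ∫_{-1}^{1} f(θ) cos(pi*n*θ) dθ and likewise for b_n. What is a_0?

a_0 = ∫_{-1}^{1} f(θ) dθ = 3/2.

3/2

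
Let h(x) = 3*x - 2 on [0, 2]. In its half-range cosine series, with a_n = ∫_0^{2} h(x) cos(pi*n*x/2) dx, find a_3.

-8/(3*pi**2)

a_3 = ∫_0^{2} (3*x - 2) cos(3*pi*x/2) dx.
Integrating by parts (boundary term plus one more integral), an antiderivative of (3*x - 2) cos(3*pi*x/2) is 2*x*sin(3*pi*x/2)/pi - 4*sin(3*pi*x/2)/(3*pi) + 4*cos(3*pi*x/2)/(3*pi**2); evaluating from 0 to 2: ∫_{0}^{2} (3*x - 2) cos(3*pi*x/2) dx = (-4/(3*pi**2)) - (4/(3*pi**2)) = -8/(3*pi**2).
Hence a_3 = -8/(3*pi**2).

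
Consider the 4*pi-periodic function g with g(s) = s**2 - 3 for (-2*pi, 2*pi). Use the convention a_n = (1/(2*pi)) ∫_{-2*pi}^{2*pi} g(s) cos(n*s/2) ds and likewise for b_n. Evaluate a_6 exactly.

4/9

a_6 = (1/(2*pi)) ∫_{-2*pi}^{2*pi} g(s) cos(3*s) ds.
g is even and cos(3*s) is even, so the integrand is even and a_6 = 1/pi ∫_0^{2*pi} g(s) cos(3*s) ds.
Integrating by parts twice (tabular method), an antiderivative of (s**2 - 3) cos(3*s) is s**2*sin(3*s)/3 + 2*s*cos(3*s)/9 - 29*sin(3*s)/27; evaluating from 0 to 2*pi: ∫_{0}^{2*pi} (s**2 - 3) cos(3*s) ds = (4*pi/9) - (0) = 4*pi/9.
Hence a_6 = (1/pi)·(4*pi/9) = 4/9.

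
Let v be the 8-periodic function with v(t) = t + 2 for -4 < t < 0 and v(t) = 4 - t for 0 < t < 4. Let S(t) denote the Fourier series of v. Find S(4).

-1

t = 4 differs from t = -4 by 1 full period(s), and the series is 8-periodic.
At t = -4 the one-sided limits are v(-4^-) = 0 and v(-4^+) = -2.
By Dirichlet's theorem the series converges to their average, [(0) + (-2)]/2 = -1.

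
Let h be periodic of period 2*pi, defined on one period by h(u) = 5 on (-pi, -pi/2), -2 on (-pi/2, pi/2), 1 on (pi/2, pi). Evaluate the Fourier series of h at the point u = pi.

u = pi differs from u = -pi by 1 full period(s), and the series is 2*pi-periodic.
At u = -pi the one-sided limits are h(-pi^-) = 1 and h(-pi^+) = 5.
By Dirichlet's theorem the series converges to their average, [(1) + (5)]/2 = 3.

3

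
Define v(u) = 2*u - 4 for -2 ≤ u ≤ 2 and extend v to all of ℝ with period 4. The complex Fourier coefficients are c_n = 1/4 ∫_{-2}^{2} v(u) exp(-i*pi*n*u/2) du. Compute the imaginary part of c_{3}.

Since v is real-valued, Im(c_{3}) = -1/4 ∫_{-2}^{2} v(u) sin(3*pi*u/2) du = -b_{3}/2.
Integrating by parts (boundary term plus one more integral), an antiderivative of (2*u - 4) sin(3*pi*u/2) is -4*u*cos(3*pi*u/2)/(3*pi) + 8*sin(3*pi*u/2)/(9*pi**2) + 8*cos(3*pi*u/2)/(3*pi); evaluating from -2 to 2: ∫_{-2}^{2} (2*u - 4) sin(3*pi*u/2) du = (0) - (-16/(3*pi)) = 16/(3*pi).
Hence Im(c_{3}) = (-1/4)·(16/(3*pi)) = -4/(3*pi).

-4/(3*pi)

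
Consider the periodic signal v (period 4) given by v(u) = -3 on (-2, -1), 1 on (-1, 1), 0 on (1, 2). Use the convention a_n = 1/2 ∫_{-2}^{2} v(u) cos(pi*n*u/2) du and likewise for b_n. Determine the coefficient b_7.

3/(7*pi)

b_7 = 1/2 ∫_{-2}^{2} v(u) sin(7*pi*u/2) du.
Split the integral at the breakpoints.
Directly, an antiderivative of (-3) sin(7*pi*u/2) is 6*cos(7*pi*u/2)/(7*pi); evaluating from -2 to -1: ∫_{-2}^{-1} (-3) sin(7*pi*u/2) du = (0) - (-6/(7*pi)) = 6/(7*pi).
Directly, an antiderivative of (1) sin(7*pi*u/2) is -2*cos(7*pi*u/2)/(7*pi); evaluating from -1 to 1: ∫_{-1}^{1} (1) sin(7*pi*u/2) du = (0) - (0) = 0.
∫_{1}^{2} (0) sin(7*pi*u/2) du = 0.
Summing the pieces and multiplying by (1/2) gives b_7 = 3/(7*pi).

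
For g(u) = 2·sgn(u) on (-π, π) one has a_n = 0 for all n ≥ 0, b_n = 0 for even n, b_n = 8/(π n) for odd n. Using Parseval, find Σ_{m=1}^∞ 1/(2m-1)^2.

Parseval: Σ b_n^2 = (1/π) ∫_{-π}^{π} g(u)^2 du = 8.
Only odd n contribute, with b_n^2 = 64/(π^2 n^2), so Σ_{m≥1} 1/(2m-1)^2 = π^2·(8)/64 = pi**2/8.

pi**2/8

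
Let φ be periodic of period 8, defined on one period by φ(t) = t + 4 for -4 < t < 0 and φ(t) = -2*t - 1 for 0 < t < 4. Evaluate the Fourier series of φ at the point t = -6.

t = -6 differs from t = 2 by -1 full period(s), and the series is 8-periodic.
φ is continuous at t = 2 with value -5, so the series converges to -5 there.

-5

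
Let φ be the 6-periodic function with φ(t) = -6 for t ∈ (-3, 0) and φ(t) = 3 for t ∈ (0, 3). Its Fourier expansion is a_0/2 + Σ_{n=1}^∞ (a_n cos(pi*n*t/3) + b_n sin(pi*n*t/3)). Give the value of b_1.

18/pi

b_1 = 1/3 ∫_{-3}^{3} φ(t) sin(pi*t/3) dt.
Split the integral at the breakpoints.
Directly, an antiderivative of (-6) sin(pi*t/3) is 18*cos(pi*t/3)/pi; evaluating from -3 to 0: ∫_{-3}^{0} (-6) sin(pi*t/3) dt = (18/pi) - (-18/pi) = 36/pi.
Directly, an antiderivative of (3) sin(pi*t/3) is -9*cos(pi*t/3)/pi; evaluating from 0 to 3: ∫_{0}^{3} (3) sin(pi*t/3) dt = (9/pi) - (-9/pi) = 18/pi.
Summing the pieces and multiplying by (1/3) gives b_1 = 18/pi.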